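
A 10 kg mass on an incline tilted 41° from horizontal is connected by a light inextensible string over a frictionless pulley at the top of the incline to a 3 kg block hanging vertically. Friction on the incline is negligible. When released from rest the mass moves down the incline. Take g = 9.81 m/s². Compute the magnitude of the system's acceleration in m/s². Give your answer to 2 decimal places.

2.69 m/s²

For the mass on the incline: the weight component along the slope is m₁g sin 41° = 10 × 9.81 × 0.6561 = 64.363 N and the normal force is N = m₁g cos 41° = 74.037 N.
Newton's second law for the mass (down-slope positive): 64.363 − T = 10 a. For the hanging block (upward positive): T − 3 × 9.81 = 3 a.
Adding the two equations eliminates T: 34.933 = 13 a, so a = 2.6872 m/s².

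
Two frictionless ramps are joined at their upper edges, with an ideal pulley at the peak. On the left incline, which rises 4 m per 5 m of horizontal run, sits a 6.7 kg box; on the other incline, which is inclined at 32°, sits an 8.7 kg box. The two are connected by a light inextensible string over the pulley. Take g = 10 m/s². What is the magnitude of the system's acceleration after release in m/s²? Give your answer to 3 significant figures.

0.276 m/s²

Resolve each weight along its own incline: the 6.7 kg mass has component 6.7 × 10 × sin 38.66° = 41.855 N down its slope, and the 8.7 kg mass has 8.7 × 10 × sin 32° = 46.103 N down its slope.
The 8.7 kg side's 46.103 N exceeds the other side's 41.855 N, so that mass slides down and the 6.7 kg mass slides up. Taking that direction as positive, Newton's second law for the whole system gives 46.103 − 41.855 = (6.7 + 8.7) a, so a = 4.248 / 15.4 = 0.2758 m/s².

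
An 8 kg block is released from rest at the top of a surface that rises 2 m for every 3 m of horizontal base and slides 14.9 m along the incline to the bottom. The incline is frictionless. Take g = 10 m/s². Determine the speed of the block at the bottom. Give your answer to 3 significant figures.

12.9 m/s

The weight component along the incline is mg sin 33.69° = 44.376 N and the normal force is N = mg cos 33.69° = 66.564 N.
With no friction, a = g sin 33.69° = 5.5470 m/s².
Starting from rest over a distance of 14.9 m, v² = 2aL = 2 × 5.5470 × 14.9 = 165.3006, so v = 12.8569 m/s.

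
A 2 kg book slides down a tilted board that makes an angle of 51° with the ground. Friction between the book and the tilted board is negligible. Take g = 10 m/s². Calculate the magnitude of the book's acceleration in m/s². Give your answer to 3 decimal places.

Resolving the weight along the incline: the component pulling the book down the slope is mg sin 51° = 2 × 10 × 0.7771 = 15.542 N, and the normal force is N = mg cos 51° = 2 × 10 × 0.6293 = 12.586 N.
With no friction the net force along the incline is 15.542 N, so a = g sin 51° = 15.542 / 2 = 7.7710 m/s².

7.771 m/s²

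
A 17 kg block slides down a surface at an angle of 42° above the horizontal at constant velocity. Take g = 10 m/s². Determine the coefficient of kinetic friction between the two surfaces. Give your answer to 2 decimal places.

0.90

At constant velocity the net force along the incline is zero: mg sin 42° = μ mg cos 42°.
So μ = tan 42° = 0.6691 / 0.7431 = 0.9004.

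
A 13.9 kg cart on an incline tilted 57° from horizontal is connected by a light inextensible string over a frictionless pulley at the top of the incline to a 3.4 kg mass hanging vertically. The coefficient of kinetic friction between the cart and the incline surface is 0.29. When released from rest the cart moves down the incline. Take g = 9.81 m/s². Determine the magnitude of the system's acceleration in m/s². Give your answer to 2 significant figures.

For the cart on the incline: the weight component along the slope is m₁g sin 57° = 13.9 × 9.81 × 0.8387 = 114.364 N and the normal force is N = m₁g cos 57° = 74.266 N.
Kinetic friction opposes the cart's motion down the incline: f = μN = 0.29 × 74.266 = 21.537 N acting up the slope.
Newton's second law for the cart (down-slope positive): 114.364 − 21.537 − T = 13.9 a. For the hanging mass (upward positive): T − 3.4 × 9.81 = 3.4 a.
Adding the two equations eliminates T: 59.473 = 17.3 a, so a = 3.4377 m/s².

3.4 m/s²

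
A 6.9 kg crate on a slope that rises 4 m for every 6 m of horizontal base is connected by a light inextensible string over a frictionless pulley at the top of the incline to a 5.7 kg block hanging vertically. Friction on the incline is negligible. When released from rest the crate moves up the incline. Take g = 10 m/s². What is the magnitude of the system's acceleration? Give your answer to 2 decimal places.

1.49 m/s²

For the crate on the incline: the weight component along the slope is m₁g sin 33.69° = 6.9 × 10 × 0.5547 = 38.274 N and the normal force is N = m₁g cos 33.69° = 57.411 N.
Newton's second law for the crate (up-slope positive): T − 38.274 = 6.9 a. For the hanging block (downward positive): 5.7 × 10 − T = 5.7 a.
Adding the two equations eliminates T: 18.726 = 12.6 a, so a = 1.4862 m/s².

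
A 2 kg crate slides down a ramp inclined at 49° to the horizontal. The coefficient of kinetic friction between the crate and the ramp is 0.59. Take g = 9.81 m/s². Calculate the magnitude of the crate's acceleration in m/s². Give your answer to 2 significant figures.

3.6 m/s²

Resolving the weight along the incline: the component pulling the crate down the slope is mg sin 49° = 2 × 9.81 × 0.7547 = 14.807 N, and the normal force is N = mg cos 49° = 2 × 9.81 × 0.6561 = 12.873 N.
Kinetic friction acts up the slope with magnitude f = μN = 0.59 × 12.873 = 7.595 N.
Net force along the incline is 14.807 − 7.595 = 7.212 N, so a = 7.212 / 2 = 3.6060 m/s².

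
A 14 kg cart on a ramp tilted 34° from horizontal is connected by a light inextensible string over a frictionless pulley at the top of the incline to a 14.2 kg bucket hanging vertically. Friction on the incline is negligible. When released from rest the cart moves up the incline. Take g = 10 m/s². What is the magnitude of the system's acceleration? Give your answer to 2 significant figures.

For the cart on the incline: the weight component along the slope is m₁g sin 34° = 14 × 10 × 0.5592 = 78.288 N and the normal force is N = m₁g cos 34° = 116.065 N.
Newton's second law for the cart (up-slope positive): T − 78.288 = 14 a. For the hanging bucket (downward positive): 14.2 × 10 − T = 14.2 a.
Adding the two equations eliminates T: 63.712 = 28.2 a, so a = 2.2593 m/s².

2.3 m/s²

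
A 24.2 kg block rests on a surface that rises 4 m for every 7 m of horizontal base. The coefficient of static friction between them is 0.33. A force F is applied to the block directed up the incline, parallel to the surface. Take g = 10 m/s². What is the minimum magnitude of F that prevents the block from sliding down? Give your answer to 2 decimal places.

The normal force is N = mg cos 29.74° = 210.115 N. With F at its minimum the block is on the verge of sliding down, so static friction is at its maximum μ_s N = 0.33 × 210.115 = 69.338 N and acts up the slope.
Equilibrium along the incline: F + μ_s N = mg sin 29.74°, so F = 120.066 − 69.338 = 50.728 N.

50.73 N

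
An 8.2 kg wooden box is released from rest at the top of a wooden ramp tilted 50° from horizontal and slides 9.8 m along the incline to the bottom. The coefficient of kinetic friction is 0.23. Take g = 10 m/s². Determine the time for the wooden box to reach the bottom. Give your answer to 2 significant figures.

1.8 s

The weight component along the incline is mg sin 50° = 62.816 N and the normal force is N = mg cos 50° = 52.709 N.
Friction up the slope is f = μN = 0.23 × 52.709 = 12.123 N, so the net downslope force is 62.816 − 12.123 = 50.693 N and a = 50.693 / 8.2 = 6.1821 m/s².
Starting from rest, L = ½at², so t = √(2L/a) = √(2 × 9.8 / 6.1821) = 1.7806 s.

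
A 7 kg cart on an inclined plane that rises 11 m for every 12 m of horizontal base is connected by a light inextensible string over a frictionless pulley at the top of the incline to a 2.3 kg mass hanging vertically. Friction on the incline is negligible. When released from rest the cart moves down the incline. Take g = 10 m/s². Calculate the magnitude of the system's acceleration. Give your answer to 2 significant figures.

2.6 m/s²

For the cart on the incline: the weight component along the slope is m₁g sin 42.51° = 7 × 10 × 0.6757 = 47.299 N and the normal force is N = m₁g cos 42.51° = 51.601 N.
Newton's second law for the cart (down-slope positive): 47.299 − T = 7 a. For the hanging mass (upward positive): T − 2.3 × 10 = 2.3 a.
Adding the two equations eliminates T: 24.299 = 9.3 a, so a = 2.6128 m/s².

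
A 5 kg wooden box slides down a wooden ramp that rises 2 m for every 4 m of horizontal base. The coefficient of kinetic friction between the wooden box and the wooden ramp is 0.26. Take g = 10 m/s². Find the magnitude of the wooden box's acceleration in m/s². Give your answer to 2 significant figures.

2.1 m/s²

Resolving the weight along the incline: the component pulling the wooden box down the slope is mg sin 26.57° = 5 × 10 × 0.4472 = 22.360 N, and the normal force is N = mg cos 26.57° = 5 × 10 × 0.8944 = 44.720 N.
Kinetic friction acts up the slope with magnitude f = μN = 0.26 × 44.720 = 11.627 N.
Net force along the incline is 22.360 − 11.627 = 10.733 N, so a = 10.733 / 5 = 2.1466 m/s².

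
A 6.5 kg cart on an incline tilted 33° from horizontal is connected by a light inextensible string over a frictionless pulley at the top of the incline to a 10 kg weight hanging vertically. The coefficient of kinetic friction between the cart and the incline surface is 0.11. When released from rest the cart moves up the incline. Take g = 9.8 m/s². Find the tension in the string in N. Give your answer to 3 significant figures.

For the cart on the incline: the weight component along the slope is m₁g sin 33° = 6.5 × 9.8 × 0.5446 = 34.691 N and the normal force is N = m₁g cos 33° = 53.423 N.
Kinetic friction opposes the cart's motion up the incline: f = μN = 0.11 × 53.423 = 5.877 N acting down the slope.
Newton's second law for the cart (up-slope positive): T − 34.691 − 5.877 = 6.5 a. For the hanging weight (downward positive): 10 × 9.8 − T = 10 a.
Adding the two equations eliminates T: 57.432 = 16.5 a, so a = 3.4807 m/s².
Then from the hanging weight's equation, T = 10 × (9.8 − 3.4807) = 63.193 N.

63.2 N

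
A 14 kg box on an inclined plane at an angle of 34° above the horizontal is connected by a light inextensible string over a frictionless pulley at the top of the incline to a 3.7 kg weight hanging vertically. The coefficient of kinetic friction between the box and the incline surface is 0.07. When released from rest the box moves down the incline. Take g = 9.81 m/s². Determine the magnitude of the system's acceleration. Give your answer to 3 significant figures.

1.84 m/s²

For the box on the incline: the weight component along the slope is m₁g sin 34° = 14 × 9.81 × 0.5592 = 76.801 N and the normal force is N = m₁g cos 34° = 113.860 N.
Kinetic friction opposes the box's motion down the incline: f = μN = 0.07 × 113.860 = 7.970 N acting up the slope.
Newton's second law for the box (down-slope positive): 76.801 − 7.970 − T = 14 a. For the hanging weight (upward positive): T − 3.7 × 9.81 = 3.7 a.
Adding the two equations eliminates T: 32.534 = 17.7 a, so a = 1.8381 m/s².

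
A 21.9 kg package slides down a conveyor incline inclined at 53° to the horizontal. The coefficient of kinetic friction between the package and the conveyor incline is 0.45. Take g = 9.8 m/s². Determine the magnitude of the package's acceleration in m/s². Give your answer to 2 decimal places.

5.17 m/s²

Resolving the weight along the incline: the component pulling the package down the slope is mg sin 53° = 21.9 × 9.8 × 0.7986 = 171.396 N, and the normal force is N = mg cos 53° = 21.9 × 9.8 × 0.6018 = 129.158 N.
Kinetic friction acts up the slope with magnitude f = μN = 0.45 × 129.158 = 58.121 N.
Net force along the incline is 171.396 − 58.121 = 113.275 N, so a = 113.275 / 21.9 = 5.1724 m/s².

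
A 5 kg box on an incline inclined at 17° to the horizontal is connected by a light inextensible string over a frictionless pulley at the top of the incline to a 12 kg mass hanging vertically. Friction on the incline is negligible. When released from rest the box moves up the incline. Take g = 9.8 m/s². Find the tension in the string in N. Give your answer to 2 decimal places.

44.70 N

For the box on the incline: the weight component along the slope is m₁g sin 17° = 5 × 9.8 × 0.2924 = 14.328 N and the normal force is N = m₁g cos 17° = 46.859 N.
Newton's second law for the box (up-slope positive): T − 14.328 = 5 a. For the hanging mass (downward positive): 12 × 9.8 − T = 12 a.
Adding the two equations eliminates T: 103.272 = 17 a, so a = 6.0748 m/s².
Then from the hanging mass's equation, T = 12 × (9.8 − 6.0748) = 44.702 N.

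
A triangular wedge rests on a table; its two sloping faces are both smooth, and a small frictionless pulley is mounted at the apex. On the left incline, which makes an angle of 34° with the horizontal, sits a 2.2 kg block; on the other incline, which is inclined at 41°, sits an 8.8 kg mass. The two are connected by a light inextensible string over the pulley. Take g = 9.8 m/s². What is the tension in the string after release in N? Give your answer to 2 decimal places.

20.96 N

Resolve each weight along its own incline: the 2.2 kg mass has component 2.2 × 9.8 × sin 34° = 12.056 N down its slope, and the 8.8 kg mass has 8.8 × 9.8 × sin 41° = 56.579 N down its slope.
The 8.8 kg side's 56.579 N exceeds the other side's 12.056 N, so that mass slides down and the 2.2 kg mass slides up. Taking that direction as positive, Newton's second law for the whole system gives 56.579 − 12.056 = (2.2 + 8.8) a, so a = 44.523 / 11 = 4.0475 m/s².
For the 2.2 kg mass (up-slope positive): T − 12.056 = 2.2 × 4.0475, so T = 20.961 N.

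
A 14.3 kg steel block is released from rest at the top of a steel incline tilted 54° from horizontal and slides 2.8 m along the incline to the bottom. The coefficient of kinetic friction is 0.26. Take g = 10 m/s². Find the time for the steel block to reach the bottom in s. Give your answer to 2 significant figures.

0.92 s

The weight component along the incline is mg sin 54° = 115.689 N and the normal force is N = mg cos 54° = 84.053 N.
Friction up the slope is f = μN = 0.26 × 84.053 = 21.854 N, so the net downslope force is 115.689 − 21.854 = 93.835 N and a = 93.835 / 14.3 = 6.5619 m/s².
Starting from rest, L = ½at², so t = √(2L/a) = √(2 × 2.8 / 6.5619) = 0.9238 s.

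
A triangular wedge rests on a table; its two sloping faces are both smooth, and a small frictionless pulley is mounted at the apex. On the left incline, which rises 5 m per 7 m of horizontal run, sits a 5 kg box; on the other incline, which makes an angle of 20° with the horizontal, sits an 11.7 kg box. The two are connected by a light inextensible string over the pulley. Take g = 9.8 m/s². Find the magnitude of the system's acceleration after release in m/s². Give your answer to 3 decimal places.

Resolve each weight along its own incline: the 5 kg mass has component 5 × 9.8 × sin 35.54° = 28.481 N down its slope, and the 11.7 kg mass has 11.7 × 9.8 × sin 20° = 39.216 N down its slope.
The 11.7 kg side's 39.216 N exceeds the other side's 28.481 N, so that mass slides down and the 5 kg mass slides up. Taking that direction as positive, Newton's second law for the whole system gives 39.216 − 28.481 = (5 + 11.7) a, so a = 10.735 / 16.7 = 0.6428 m/s².

0.643 m/s²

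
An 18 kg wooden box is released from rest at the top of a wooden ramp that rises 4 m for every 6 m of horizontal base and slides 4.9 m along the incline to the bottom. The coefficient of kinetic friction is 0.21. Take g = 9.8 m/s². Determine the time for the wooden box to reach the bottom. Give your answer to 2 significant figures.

1.6 s

The weight component along the incline is mg sin 33.69° = 97.849 N and the normal force is N = mg cos 33.69° = 146.774 N.
Friction up the slope is f = μN = 0.21 × 146.774 = 30.823 N, so the net downslope force is 97.849 − 30.823 = 67.026 N and a = 67.026 / 18 = 3.7237 m/s².
Starting from rest, L = ½at², so t = √(2L/a) = √(2 × 4.9 / 3.7237) = 1.6223 s.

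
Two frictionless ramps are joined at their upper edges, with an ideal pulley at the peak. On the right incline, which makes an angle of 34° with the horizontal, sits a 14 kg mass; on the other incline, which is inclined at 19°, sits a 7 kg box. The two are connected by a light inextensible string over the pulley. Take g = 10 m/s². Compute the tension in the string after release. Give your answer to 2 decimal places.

Resolve each weight along its own incline: the 14 kg mass has component 14 × 10 × sin 34° = 78.287 N down its slope, and the 7 kg mass has 7 × 10 × sin 19° = 22.790 N down its slope.
The 14 kg side's 78.287 N exceeds the other side's 22.790 N, so that mass slides down and the 7 kg mass slides up. Taking that direction as positive, Newton's second law for the whole system gives 78.287 − 22.790 = (14 + 7) a, so a = 55.497 / 21 = 2.6427 m/s².
For the 7 kg mass (up-slope positive): T − 22.790 = 7 × 2.6427, so T = 41.289 N.

41.29 N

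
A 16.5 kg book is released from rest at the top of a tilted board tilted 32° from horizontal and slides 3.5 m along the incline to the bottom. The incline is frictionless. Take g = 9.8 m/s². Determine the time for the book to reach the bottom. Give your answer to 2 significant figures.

The weight component along the incline is mg sin 32° = 85.688 N and the normal force is N = mg cos 32° = 137.129 N.
With no friction, a = g sin 32° = 5.1932 m/s².
Starting from rest, L = ½at², so t = √(2L/a) = √(2 × 3.5 / 5.1932) = 1.1610 s.

1.2 s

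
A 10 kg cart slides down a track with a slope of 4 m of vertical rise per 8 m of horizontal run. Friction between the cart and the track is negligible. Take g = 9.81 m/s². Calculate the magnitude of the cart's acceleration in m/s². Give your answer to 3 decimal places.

4.387 m/s²

Resolving the weight along the incline: the component pulling the cart down the slope is mg sin 26.57° = 10 × 9.81 × 0.4472 = 43.870 N, and the normal force is N = mg cos 26.57° = 10 × 9.81 × 0.8944 = 87.741 N.
With no friction the net force along the incline is 43.870 N, so a = g sin 26.57° = 43.870 / 10 = 4.3870 m/s².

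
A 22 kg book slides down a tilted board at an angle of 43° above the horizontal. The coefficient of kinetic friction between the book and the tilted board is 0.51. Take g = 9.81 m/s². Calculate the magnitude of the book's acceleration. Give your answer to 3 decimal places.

Resolving the weight along the incline: the component pulling the book down the slope is mg sin 43° = 22 × 9.81 × 0.6820 = 147.189 N, and the normal force is N = mg cos 43° = 22 × 9.81 × 0.7314 = 157.851 N.
Kinetic friction acts up the slope with magnitude f = μN = 0.51 × 157.851 = 80.504 N.
Net force along the incline is 147.189 − 80.504 = 66.685 N, so a = 66.685 / 22 = 3.0311 m/s².

3.031 m/s²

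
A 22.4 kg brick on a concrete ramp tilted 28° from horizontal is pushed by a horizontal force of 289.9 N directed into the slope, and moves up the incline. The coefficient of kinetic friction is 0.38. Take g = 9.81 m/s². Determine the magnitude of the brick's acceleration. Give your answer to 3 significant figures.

The horizontal push has components F cos 28° = 289.9 × 0.8829 = 255.953 N up the incline and F sin 28° = 289.9 × 0.4695 = 136.108 N pressing into the surface.
The normal force is therefore N = mg cos 28° + F sin 28° = 194.012 + 136.108 = 330.120 N, and kinetic friction down the slope is μN = 0.38 × 330.120 = 125.446 N.
Along the incline: F cos 28° − mg sin 28° − μN = ma, so 255.953 − 103.170 − 125.446 = 22.4 a, giving a = 1.2204 m/s².

1.22 m/s²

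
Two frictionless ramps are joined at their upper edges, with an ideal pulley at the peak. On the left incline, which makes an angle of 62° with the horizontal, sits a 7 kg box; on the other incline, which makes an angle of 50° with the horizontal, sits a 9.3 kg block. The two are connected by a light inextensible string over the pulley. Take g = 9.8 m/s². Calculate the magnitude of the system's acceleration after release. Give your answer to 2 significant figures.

Resolve each weight along its own incline: the 7 kg mass has component 7 × 9.8 × sin 62° = 60.570 N down its slope, and the 9.3 kg mass has 9.3 × 9.8 × sin 50° = 69.817 N down its slope.
The 9.3 kg side's 69.817 N exceeds the other side's 60.570 N, so that mass slides down and the 7 kg mass slides up. Taking that direction as positive, Newton's second law for the whole system gives 69.817 − 60.570 = (7 + 9.3) a, so a = 9.247 / 16.3 = 0.5673 m/s².

0.57 m/s²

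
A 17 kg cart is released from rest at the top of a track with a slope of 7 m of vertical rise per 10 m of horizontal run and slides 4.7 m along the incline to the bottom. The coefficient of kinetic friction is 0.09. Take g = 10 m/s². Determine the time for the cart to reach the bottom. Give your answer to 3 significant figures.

The weight component along the incline is mg sin 34.99° = 97.489 N and the normal force is N = mg cos 34.99° = 139.269 N.
Friction up the slope is f = μN = 0.09 × 139.269 = 12.534 N, so the net downslope force is 97.489 − 12.534 = 84.955 N and a = 84.955 / 17 = 4.9974 m/s².
Starting from rest, L = ½at², so t = √(2L/a) = √(2 × 4.7 / 4.9974) = 1.3715 s.

1.37 s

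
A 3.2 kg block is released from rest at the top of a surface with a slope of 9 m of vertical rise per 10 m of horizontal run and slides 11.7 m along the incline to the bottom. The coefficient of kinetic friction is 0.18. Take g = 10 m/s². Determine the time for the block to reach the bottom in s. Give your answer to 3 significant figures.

2.09 s

The weight component along the incline is mg sin 41.99° = 21.407 N and the normal force is N = mg cos 41.99° = 23.785 N.
Friction up the slope is f = μN = 0.18 × 23.785 = 4.281 N, so the net downslope force is 21.407 − 4.281 = 17.126 N and a = 17.126 / 3.2 = 5.3519 m/s².
Starting from rest, L = ½at², so t = √(2L/a) = √(2 × 11.7 / 5.3519) = 2.0910 s.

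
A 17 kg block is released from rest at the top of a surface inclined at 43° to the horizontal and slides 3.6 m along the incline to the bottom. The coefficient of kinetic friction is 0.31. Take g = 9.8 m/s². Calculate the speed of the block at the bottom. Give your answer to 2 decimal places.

The weight component along the incline is mg sin 43° = 113.621 N and the normal force is N = mg cos 43° = 121.844 N.
Friction up the slope is f = μN = 0.31 × 121.844 = 37.772 N, so the net downslope force is 113.621 − 37.772 = 75.849 N and a = 75.849 / 17 = 4.4617 m/s².
Starting from rest over a distance of 3.6 m, v² = 2aL = 2 × 4.4617 × 3.6 = 32.1242, so v = 5.6678 m/s.

5.67 m/s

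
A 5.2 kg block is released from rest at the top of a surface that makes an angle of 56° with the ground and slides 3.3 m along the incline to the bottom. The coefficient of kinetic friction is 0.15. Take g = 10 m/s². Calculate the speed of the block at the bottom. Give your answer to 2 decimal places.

7.01 m/s

The weight component along the incline is mg sin 56° = 43.110 N and the normal force is N = mg cos 56° = 29.078 N.
Friction up the slope is f = μN = 0.15 × 29.078 = 4.362 N, so the net downslope force is 43.110 − 4.362 = 38.748 N and a = 38.748 / 5.2 = 7.4515 m/s².
Starting from rest over a distance of 3.3 m, v² = 2aL = 2 × 7.4515 × 3.3 = 49.1799, so v = 7.0128 m/s.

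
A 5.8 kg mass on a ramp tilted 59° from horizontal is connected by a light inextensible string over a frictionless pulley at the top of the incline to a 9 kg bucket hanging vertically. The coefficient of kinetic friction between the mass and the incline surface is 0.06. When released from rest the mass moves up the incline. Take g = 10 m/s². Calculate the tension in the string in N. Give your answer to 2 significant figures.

67 N

For the mass on the incline: the weight component along the slope is m₁g sin 59° = 5.8 × 10 × 0.8572 = 49.718 N and the normal force is N = m₁g cos 59° = 29.872 N.
Kinetic friction opposes the mass's motion up the incline: f = μN = 0.06 × 29.872 = 1.792 N acting down the slope.
Newton's second law for the mass (up-slope positive): T − 49.718 − 1.792 = 5.8 a. For the hanging bucket (downward positive): 9 × 10 − T = 9 a.
Adding the two equations eliminates T: 38.490 = 14.8 a, so a = 2.6007 m/s².
Then from the hanging bucket's equation, T = 9 × (10 − 2.6007) = 66.594 N.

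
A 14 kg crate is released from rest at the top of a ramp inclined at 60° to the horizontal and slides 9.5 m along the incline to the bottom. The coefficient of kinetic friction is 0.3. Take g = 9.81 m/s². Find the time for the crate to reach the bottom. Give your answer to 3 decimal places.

The weight component along the incline is mg sin 60° = 118.940 N and the normal force is N = mg cos 60° = 68.670 N.
Friction up the slope is f = μN = 0.3 × 68.670 = 20.601 N, so the net downslope force is 118.940 − 20.601 = 98.339 N and a = 98.339 / 14 = 7.0242 m/s².
Starting from rest, L = ½at², so t = √(2L/a) = √(2 × 9.5 / 7.0242) = 1.6447 s.

1.645 s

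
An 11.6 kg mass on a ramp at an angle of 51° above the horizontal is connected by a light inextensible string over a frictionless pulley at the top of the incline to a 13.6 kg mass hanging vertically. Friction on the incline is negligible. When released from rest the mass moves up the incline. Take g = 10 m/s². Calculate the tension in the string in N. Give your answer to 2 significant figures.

110 N

For the mass on the incline: the weight component along the slope is m₁g sin 51° = 11.6 × 10 × 0.7771 = 90.144 N and the normal force is N = m₁g cos 51° = 73.001 N.
Newton's second law for the mass (up-slope positive): T − 90.144 = 11.6 a. For the hanging mass (downward positive): 13.6 × 10 − T = 13.6 a.
Adding the two equations eliminates T: 45.856 = 25.2 a, so a = 1.8197 m/s².
Then from the hanging mass's equation, T = 13.6 × (10 − 1.8197) = 111.252 N.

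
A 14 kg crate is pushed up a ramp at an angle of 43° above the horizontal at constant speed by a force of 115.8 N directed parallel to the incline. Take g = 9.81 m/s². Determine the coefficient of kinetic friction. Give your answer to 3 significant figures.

At constant speed ΣF = 0 along the incline. The applied 115.8 N acts up the slope; the weight component mg sin 43° = 93.666 N and kinetic friction μN both act down the slope.
So 115.8 = 93.666 + μ × 100.444, giving μ = (115.8 − 93.666) / 100.444 = 0.2204.

0.220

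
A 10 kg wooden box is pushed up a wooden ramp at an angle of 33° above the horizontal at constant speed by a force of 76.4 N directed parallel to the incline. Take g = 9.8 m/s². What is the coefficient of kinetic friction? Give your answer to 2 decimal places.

At constant speed ΣF = 0 along the incline. The applied 76.4 N acts up the slope; the weight component mg sin 33° = 53.375 N and kinetic friction μN both act down the slope.
So 76.4 = 53.375 + μ × 82.190, giving μ = (76.4 − 53.375) / 82.190 = 0.2801.

0.28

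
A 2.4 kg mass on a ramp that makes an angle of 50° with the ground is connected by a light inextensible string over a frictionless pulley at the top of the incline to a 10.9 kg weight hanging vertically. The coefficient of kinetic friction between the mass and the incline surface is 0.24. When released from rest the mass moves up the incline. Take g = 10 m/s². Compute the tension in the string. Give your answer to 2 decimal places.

For the mass on the incline: the weight component along the slope is m₁g sin 50° = 2.4 × 10 × 0.7660 = 18.384 N and the normal force is N = m₁g cos 50° = 15.427 N.
Kinetic friction opposes the mass's motion up the incline: f = μN = 0.24 × 15.427 = 3.702 N acting down the slope.
Newton's second law for the mass (up-slope positive): T − 18.384 − 3.702 = 2.4 a. For the hanging weight (downward positive): 10.9 × 10 − T = 10.9 a.
Adding the two equations eliminates T: 86.914 = 13.3 a, so a = 6.5349 m/s².
Then from the hanging weight's equation, T = 10.9 × (10 − 6.5349) = 37.770 N.

37.77 N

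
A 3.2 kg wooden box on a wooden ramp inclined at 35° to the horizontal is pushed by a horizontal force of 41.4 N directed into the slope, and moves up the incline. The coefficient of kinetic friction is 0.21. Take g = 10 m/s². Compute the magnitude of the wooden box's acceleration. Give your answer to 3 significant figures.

The horizontal push has components F cos 35° = 41.4 × 0.8192 = 33.915 N up the incline and F sin 35° = 41.4 × 0.5736 = 23.747 N pressing into the surface.
The normal force is therefore N = mg cos 35° + F sin 35° = 26.214 + 23.747 = 49.961 N, and kinetic friction down the slope is μN = 0.21 × 49.961 = 10.492 N.
Along the incline: F cos 35° − mg sin 35° − μN = ma, so 33.915 − 18.355 − 10.492 = 3.2 a, giving a = 1.5837 m/s².

1.58 m/s²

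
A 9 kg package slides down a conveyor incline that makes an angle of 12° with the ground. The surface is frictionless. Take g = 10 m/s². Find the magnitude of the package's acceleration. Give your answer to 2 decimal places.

2.08 m/s²

Resolving the weight along the incline: the component pulling the package down the slope is mg sin 12° = 9 × 10 × 0.2079 = 18.711 N, and the normal force is N = mg cos 12° = 9 × 10 × 0.9781 = 88.029 N.
With no friction the net force along the incline is 18.711 N, so a = g sin 12° = 18.711 / 9 = 2.0790 m/s².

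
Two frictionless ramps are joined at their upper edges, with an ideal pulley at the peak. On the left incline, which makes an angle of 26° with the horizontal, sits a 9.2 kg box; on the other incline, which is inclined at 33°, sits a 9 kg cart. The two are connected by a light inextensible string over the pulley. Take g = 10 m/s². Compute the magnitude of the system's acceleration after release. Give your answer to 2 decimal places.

Resolve each weight along its own incline: the 9.2 kg mass has component 9.2 × 10 × sin 26° = 40.330 N down its slope, and the 9 kg mass has 9 × 10 × sin 33° = 49.018 N down its slope.
The 9 kg side's 49.018 N exceeds the other side's 40.330 N, so that mass slides down and the 9.2 kg mass slides up. Taking that direction as positive, Newton's second law for the whole system gives 49.018 − 40.330 = (9.2 + 9) a, so a = 8.688 / 18.2 = 0.4774 m/s².

0.48 m/s²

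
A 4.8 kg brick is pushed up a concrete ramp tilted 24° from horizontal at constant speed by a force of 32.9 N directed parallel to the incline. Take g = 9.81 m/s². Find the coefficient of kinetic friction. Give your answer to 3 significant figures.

At constant speed ΣF = 0 along the incline. The applied 32.9 N acts up the slope; the weight component mg sin 24° = 19.152 N and kinetic friction μN both act down the slope.
So 32.9 = 19.152 + μ × 43.017, giving μ = (32.9 − 19.152) / 43.017 = 0.3196.

0.320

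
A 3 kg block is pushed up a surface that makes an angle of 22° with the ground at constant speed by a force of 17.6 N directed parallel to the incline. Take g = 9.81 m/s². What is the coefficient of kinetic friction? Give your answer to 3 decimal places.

At constant speed ΣF = 0 along the incline. The applied 17.6 N acts up the slope; the weight component mg sin 22° = 11.025 N and kinetic friction μN both act down the slope.
So 17.6 = 11.025 + μ × 27.287, giving μ = (17.6 − 11.025) / 27.287 = 0.2410.

0.241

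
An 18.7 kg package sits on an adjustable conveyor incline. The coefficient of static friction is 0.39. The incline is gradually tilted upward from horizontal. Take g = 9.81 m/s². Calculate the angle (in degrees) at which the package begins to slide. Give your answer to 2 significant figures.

At the threshold of sliding, static friction is at its maximum μ_s N and exactly balances the weight component along the incline: mg sin θ = μ_s mg cos θ.
Hence tan θ = μ_s = 0.39, so θ = arctan(0.39) = 21.3058°.

21°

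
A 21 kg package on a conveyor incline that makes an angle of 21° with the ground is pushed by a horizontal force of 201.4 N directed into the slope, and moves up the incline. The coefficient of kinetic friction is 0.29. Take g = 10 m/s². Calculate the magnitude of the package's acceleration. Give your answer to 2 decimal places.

1.67 m/s²

The horizontal push has components F cos 21° = 201.4 × 0.9336 = 188.027 N up the incline and F sin 21° = 201.4 × 0.3584 = 72.182 N pressing into the surface.
The normal force is therefore N = mg cos 21° + F sin 21° = 196.056 + 72.182 = 268.238 N, and kinetic friction down the slope is μN = 0.29 × 268.238 = 77.789 N.
Along the incline: F cos 21° − mg sin 21° − μN = ma, so 188.027 − 75.264 − 77.789 = 21 a, giving a = 1.6654 m/s².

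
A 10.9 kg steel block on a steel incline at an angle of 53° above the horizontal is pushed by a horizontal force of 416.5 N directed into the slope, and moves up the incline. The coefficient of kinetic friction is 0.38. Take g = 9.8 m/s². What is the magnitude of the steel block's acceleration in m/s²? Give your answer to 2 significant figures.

The horizontal push has components F cos 53° = 416.5 × 0.6018 = 250.650 N up the incline and F sin 53° = 416.5 × 0.7986 = 332.617 N pressing into the surface.
The normal force is therefore N = mg cos 53° + F sin 53° = 64.284 + 332.617 = 396.901 N, and kinetic friction down the slope is μN = 0.38 × 396.901 = 150.822 N.
Along the incline: F cos 53° − mg sin 53° − μN = ma, so 250.650 − 85.306 − 150.822 = 10.9 a, giving a = 1.3323 m/s².

1.3 m/s²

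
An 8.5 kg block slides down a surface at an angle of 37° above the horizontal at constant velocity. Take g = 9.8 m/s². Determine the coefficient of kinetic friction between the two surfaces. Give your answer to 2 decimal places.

At constant velocity the net force along the incline is zero: mg sin 37° = μ mg cos 37°.
So μ = tan 37° = 0.6018 / 0.7986 = 0.7536.

0.75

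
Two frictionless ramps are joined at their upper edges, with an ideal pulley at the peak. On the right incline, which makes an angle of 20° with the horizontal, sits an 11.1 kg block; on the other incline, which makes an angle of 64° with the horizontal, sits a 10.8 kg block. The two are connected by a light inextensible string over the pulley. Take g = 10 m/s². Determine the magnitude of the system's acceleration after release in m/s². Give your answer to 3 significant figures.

2.70 m/s²

Resolve each weight along its own incline: the 11.1 kg mass has component 11.1 × 10 × sin 20° = 37.964 N down its slope, and the 10.8 kg mass has 10.8 × 10 × sin 64° = 97.070 N down its slope.
The 10.8 kg side's 97.070 N exceeds the other side's 37.964 N, so that mass slides down and the 11.1 kg mass slides up. Taking that direction as positive, Newton's second law for the whole system gives 97.070 − 37.964 = (11.1 + 10.8) a, so a = 59.106 / 21.9 = 2.6989 m/s².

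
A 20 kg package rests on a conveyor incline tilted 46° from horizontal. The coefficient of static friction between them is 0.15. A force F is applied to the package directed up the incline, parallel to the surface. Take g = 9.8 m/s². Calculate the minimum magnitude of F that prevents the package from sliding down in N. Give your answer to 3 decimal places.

120.568 N

The normal force is N = mg cos 46° = 136.153 N. With F at its minimum the package is on the verge of sliding down, so static friction is at its maximum μ_s N = 0.15 × 136.153 = 20.423 N and acts up the slope.
Equilibrium along the incline: F + μ_s N = mg sin 46°, so F = 140.991 − 20.423 = 120.568 N.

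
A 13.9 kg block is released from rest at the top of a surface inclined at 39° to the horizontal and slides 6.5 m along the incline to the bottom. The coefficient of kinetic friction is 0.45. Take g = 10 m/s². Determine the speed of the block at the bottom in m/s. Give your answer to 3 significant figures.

6.03 m/s

The weight component along the incline is mg sin 39° = 87.476 N and the normal force is N = mg cos 39° = 108.023 N.
Friction up the slope is f = μN = 0.45 × 108.023 = 48.610 N, so the net downslope force is 87.476 − 48.610 = 38.866 N and a = 38.866 / 13.9 = 2.7961 m/s².
Starting from rest over a distance of 6.5 m, v² = 2aL = 2 × 2.7961 × 6.5 = 36.3493, so v = 6.0290 m/s.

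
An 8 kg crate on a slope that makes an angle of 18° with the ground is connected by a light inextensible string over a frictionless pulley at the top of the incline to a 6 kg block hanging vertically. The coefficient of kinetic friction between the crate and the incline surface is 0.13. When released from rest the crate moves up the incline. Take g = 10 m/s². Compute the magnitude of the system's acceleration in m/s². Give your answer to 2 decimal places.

1.81 m/s²

For the crate on the incline: the weight component along the slope is m₁g sin 18° = 8 × 10 × 0.3090 = 24.720 N and the normal force is N = m₁g cos 18° = 76.085 N.
Kinetic friction opposes the crate's motion up the incline: f = μN = 0.13 × 76.085 = 9.891 N acting down the slope.
Newton's second law for the crate (up-slope positive): T − 24.720 − 9.891 = 8 a. For the hanging block (downward positive): 6 × 10 − T = 6 a.
Adding the two equations eliminates T: 25.389 = 14 a, so a = 1.8135 m/s².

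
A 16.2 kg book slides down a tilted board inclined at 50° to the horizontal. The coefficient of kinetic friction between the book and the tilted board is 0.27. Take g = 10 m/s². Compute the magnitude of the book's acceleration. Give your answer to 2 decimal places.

Resolving the weight along the incline: the component pulling the book down the slope is mg sin 50° = 16.2 × 10 × 0.7660 = 124.092 N, and the normal force is N = mg cos 50° = 16.2 × 10 × 0.6428 = 104.134 N.
Kinetic friction acts up the slope with magnitude f = μN = 0.27 × 104.134 = 28.116 N.
Net force along the incline is 124.092 − 28.116 = 95.976 N, so a = 95.976 / 16.2 = 5.9244 m/s².

5.92 m/s²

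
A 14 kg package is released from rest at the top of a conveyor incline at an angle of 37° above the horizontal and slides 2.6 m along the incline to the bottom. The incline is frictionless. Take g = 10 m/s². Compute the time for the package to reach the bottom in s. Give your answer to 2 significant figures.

The weight component along the incline is mg sin 37° = 84.254 N and the normal force is N = mg cos 37° = 111.809 N.
With no friction, a = g sin 37° = 6.0182 m/s².
Starting from rest, L = ½at², so t = √(2L/a) = √(2 × 2.6 / 6.0182) = 0.9295 s.

0.93 s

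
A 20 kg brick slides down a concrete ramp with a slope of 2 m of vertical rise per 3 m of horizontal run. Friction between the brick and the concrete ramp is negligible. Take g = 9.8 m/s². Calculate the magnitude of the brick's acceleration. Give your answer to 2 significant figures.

5.4 m/s²

Resolving the weight along the incline: the component pulling the brick down the slope is mg sin 33.69° = 20 × 9.8 × 0.5547 = 108.721 N, and the normal force is N = mg cos 33.69° = 20 × 9.8 × 0.8321 = 163.092 N.
With no friction the net force along the incline is 108.721 N, so a = g sin 33.69° = 108.721 / 20 = 5.4360 m/s².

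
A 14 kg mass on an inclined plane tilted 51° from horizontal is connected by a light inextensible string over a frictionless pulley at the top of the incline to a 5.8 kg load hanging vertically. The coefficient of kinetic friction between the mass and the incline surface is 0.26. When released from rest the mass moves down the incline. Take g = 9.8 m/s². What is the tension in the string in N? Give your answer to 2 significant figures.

For the mass on the incline: the weight component along the slope is m₁g sin 51° = 14 × 9.8 × 0.7771 = 106.618 N and the normal force is N = m₁g cos 51° = 86.343 N.
Kinetic friction opposes the mass's motion down the incline: f = μN = 0.26 × 86.343 = 22.449 N acting up the slope.
Newton's second law for the mass (down-slope positive): 106.618 − 22.449 − T = 14 a. For the hanging load (upward positive): T − 5.8 × 9.8 = 5.8 a.
Adding the two equations eliminates T: 27.329 = 19.8 a, so a = 1.3803 m/s².
Then from the hanging load's equation, T = 5.8 × (9.8 + 1.3803) = 64.846 N.

65 N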